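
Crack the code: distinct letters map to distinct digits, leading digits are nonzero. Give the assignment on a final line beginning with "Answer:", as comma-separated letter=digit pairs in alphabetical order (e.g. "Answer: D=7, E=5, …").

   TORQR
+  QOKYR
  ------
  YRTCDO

Step 1. [col 1: R + R ≡ O (mod 10)] column 1 (R + R ≡ O (mod 10), carry-in 0) doesn't pin O yet; pick O=4 and continue ⇒ O=4.
Step 2. [Y] adding two 5-digit numbers gives at most 5+1 digits, and here it does — Y is that final carry and must be 1, so Y=1.
Step 3. [col 1: R + R ≡ O (mod 10)] column 1 (R + R ≡ O (mod 10), carry-in 0) doesn't pin R yet; pick R=7 and continue, so R=7.
Step 4. [col 2: Q + Y ≡ D (mod 10)] several values work for Q in column 2 (Q + Y ≡ D (mod 10), carry-in 1); try Q=8. So Q=8.
Step 5. [col 2: Q + Y ≡ D (mod 10)] in column 2 we have Q+Y≡D with carry-in 1; given Q=8, Y=1 and digits 1,4,7,8 already taken and all letters distinct, that pins D to 0. So D=0.
Step 6. [col 3: R + K ≡ C (mod 10)] column 3: given R=7, carry-in 1, and digits 0,1,4,7,8 already taken and all letters distinct, R+K≡C (mod 10) forces K=5. So K=5.
Step 7. [col 3: R + K ≡ C (mod 10)] column 3 reads R+K+carry(1)=C with R=7, K=5; with digits 0,1,4,5,7,8 already taken and all letters distinct, the only value for C is 3, so C=3.
Step 8. [col 4: O + O ≡ T (mod 10)] from column 4 (O=4, carry-in 1, digits 0,1,3,4,5,7,8 already taken and all letters distinct): T must equal 9, so T=9.

Answer: C=3, D=0, K=5, O=4, Q=8, R=7, T=9, Y=1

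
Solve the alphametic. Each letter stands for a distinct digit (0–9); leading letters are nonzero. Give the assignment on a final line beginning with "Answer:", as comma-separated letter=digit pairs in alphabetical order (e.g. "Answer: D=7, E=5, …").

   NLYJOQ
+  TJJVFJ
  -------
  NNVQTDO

Step 1. [N] N is the leading digit of a 7-digit sum of two 6-digit numbers; the final carry is exactly 1, so N=1.
Step 2. [col 1: Q + J ≡ O (mod 10)] column 1 (Q + J ≡ O (mod 10), carry-in 0) doesn't pin J yet; pick J=6 and continue ⇒ J=6.
Step 3. [col 1: Q + J ≡ O (mod 10)] no forcing yet in column 1 (carry-in 0); O=4 is free and consistent — try it, so O=4.
Step 4. [col 1: Q + J ≡ O (mod 10)] in column 1 we have Q+J≡O with carry-in 0; given J=6, O=4 and digits 1,4,6 already taken and all letters distinct, that pins Q to 8, so Q=8.
Step 5. [col 2: O + F ≡ D (mod 10)] no forcing yet in column 2 (carry-in 1); D=5 is free and consistent — try it. So D=5.
Step 6. [col 2: O + F ≡ D (mod 10)] column 2: given O=4, D=5, carry-in 1, and digits 1,4,5,6,8 already taken and all letters distinct, O+F≡D (mod 10) forces F=0 ⇒ F=0.
Step 7. [col 3: J + V ≡ T (mod 10)] V=3 is one option consistent with column 3 (J + V ≡ T (mod 10), carry-in 0) — take it, so V=3.
Step 8. [col 3: J + V ≡ T (mod 10)] column 3: given J=6, V=3, carry-in 0, and digits 0,1,3,4,5,6,8 already taken and all letters distinct, J+V≡T (mod 10) forces T=9 ⇒ T=9.
Step 9. [col 4: Y + J ≡ Q (mod 10)] from column 4 (J=6, Q=8, carry-in 0, digits 0,1,3,4,5,6,8,9 already taken and all letters distinct): Y must equal 2. So Y=2.
Step 10. [col 5: L + J ≡ V (mod 10)] column 5 reads L+J+carry(0)=V with J=6, V=3; with digits 0,1,2,3,4,5,6,8,9 already taken and all letters distinct, the only value for L is 7, so L=7.

Answer: D=5, F=0, J=6, L=7, N=1, O=4, Q=8, T=9, V=3, Y=2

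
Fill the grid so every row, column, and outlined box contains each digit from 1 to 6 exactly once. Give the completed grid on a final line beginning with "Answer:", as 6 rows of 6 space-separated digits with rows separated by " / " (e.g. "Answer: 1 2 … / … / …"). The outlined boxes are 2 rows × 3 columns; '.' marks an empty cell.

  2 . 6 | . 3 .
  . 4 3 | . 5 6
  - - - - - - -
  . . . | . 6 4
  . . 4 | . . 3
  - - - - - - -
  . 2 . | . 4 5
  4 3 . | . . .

Step 1. [r2c1∈{1}] r2c1 has the single candidate 1 ⇒ r2c1=1.
Step 2. [r2c4∈{2}] nothing but 2 survives at r2c4 ⇒ r2c4=2.
Step 3. [r4c2∈{1,5,6}] in col 2, 6 fits only at r4c2, so r4c2=6.
Step 4. [r4c1∈{5}] r4c1 has the single candidate 5, so r4c1=5.
Step 5. [r4c4∈{1}] nothing but 1 survives at r4c4. So r4c4=1.
Step 6. [r6c5∈{1,2}] 1 has one home in col 5: r6c5 ⇒ r6c5=1.
Step 7. [r6c4∈{6}] only 6 remains possible at r6c4. So r6c4=6.
Step 8. [r3c2∈{1}] r3c2 has the single candidate 1, so r3c2=1.
Step 9. [r5c1∈{6}] r5c1's peers cover all but 6 ⇒ r5c1=6.
Step 10. [r5c4∈{3}] r5c4 has the single candidate 3 ⇒ r5c4=3.
Step 11. [r6c3∈{5}] r6c3 has the single candidate 5. So r6c3=5.
Step 12. [r3c1∈{3}] r3c1's peers cover all but 3 ⇒ r3c1=3.
Step 13. [r1c2∈{5}] r1c2 is down to just 5 ⇒ r1c2=5.
Step 14. [r5c3∈{1}] nothing but 1 survives at r5c3. So r5c3=1.
Step 15. [r4c5∈{2}] r4c5's peers cover all but 2, so r4c5=2.
Step 16. [r1c6∈{1}] nothing but 1 survives at r1c6, so r1c6=1.
Step 17. [r3c4∈{5}] nothing but 5 survives at r3c4. So r3c4=5.
Step 18. [r6c6∈{2}] r6c6's peers cover all but 2 ⇒ r6c6=2.
Step 19. [r3c3∈{2}] nothing but 2 survives at r3c3, so r3c3=2.
Step 20. [r1c4∈{4}] r1c4's peers cover all but 4. So r1c4=4.

Answer: 2 5 6 4 3 1 / 1 4 3 2 5 6 / 3 1 2 5 6 4 / 5 6 4 1 2 3 / 6 2 1 3 4 5 / 4 3 5 6 1 2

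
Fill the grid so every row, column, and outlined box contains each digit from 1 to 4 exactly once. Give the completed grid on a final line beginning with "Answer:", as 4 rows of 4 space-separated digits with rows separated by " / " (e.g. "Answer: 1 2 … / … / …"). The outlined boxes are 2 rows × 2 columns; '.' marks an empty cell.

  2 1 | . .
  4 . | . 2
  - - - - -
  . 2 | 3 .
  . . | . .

Step 1. [r3c4∈{1,4}] r3c4 is the only open cell in row 3 admitting 4 ⇒ r3c4=4.
Step 2. [r4c4∈{1}] r4c4 is down to just 1. So r4c4=1.
Step 3. [r4c2∈{3,4}] r4c2 is the only open cell in row 4 admitting 4 ⇒ r4c2=4.
Step 4. [r3c1∈{1}] r3c1's peers cover all but 1. So r3c1=1.
Step 5. [r2c2∈{3}] r2c2 has the single candidate 3 ⇒ r2c2=3.
Step 6. [r4c3∈{2}] r4c3 has the single candidate 2 ⇒ r4c3=2.
Step 7. [r1c3∈{4}] only 4 remains possible at r1c3. So r1c3=4.
Step 8. [r1c4∈{3}] r1c4's peers cover all but 3 ⇒ r1c4=3.
Step 9. [r2c3∈{1}] only 1 remains possible at r2c3. So r2c3=1.
Step 10. [r4c1∈{3}] only 3 remains possible at r4c1. So r4c1=3.

Answer: 2 1 4 3 / 4 3 1 2 / 1 2 3 4 / 3 4 2 1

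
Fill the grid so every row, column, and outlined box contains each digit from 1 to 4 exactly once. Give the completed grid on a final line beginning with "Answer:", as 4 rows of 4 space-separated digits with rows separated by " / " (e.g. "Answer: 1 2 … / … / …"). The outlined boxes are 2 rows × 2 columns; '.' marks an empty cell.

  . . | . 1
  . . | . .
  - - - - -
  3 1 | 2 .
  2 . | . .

Step 1. [r1c1∈{4}] nothing but 4 survives at r1c1. So r1c1=4.
Step 2. [r1c3∈{3}] r1c3 is down to just 3 ⇒ r1c3=3.
Step 3. [r3c4∈{4}] only 4 remains possible at r3c4 ⇒ r3c4=4.
Step 4. [r2c4∈{2}] only 2 remains possible at r2c4, so r2c4=2.
Step 5. [r2c3∈{4}] r2c3 is down to just 4 ⇒ r2c3=4.
Step 6. [r4c2∈{4}] nothing but 4 survives at r4c2 ⇒ r4c2=4.
Step 7. [r1c2∈{2}] r1c2 has the single candidate 2 ⇒ r1c2=2.
Step 8. [r2c2∈{3}] nothing but 3 survives at r2c2. So r2c2=3.
Step 9. [r4c3∈{1}] nothing but 1 survives at r4c3 ⇒ r4c3=1.
Step 10. [r2c1∈{1}] r2c1 has the single candidate 1 ⇒ r2c1=1.
Step 11. [r4c4∈{3}] r4c4's peers cover all but 3. So r4c4=3.

Answer: 4 2 3 1 / 1 3 4 2 / 3 1 2 4 / 2 4 1 3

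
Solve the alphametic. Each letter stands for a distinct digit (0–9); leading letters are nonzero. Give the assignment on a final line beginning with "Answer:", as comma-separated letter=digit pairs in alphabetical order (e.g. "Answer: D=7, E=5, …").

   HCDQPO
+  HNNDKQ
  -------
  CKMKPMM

Step 1. [C] C is the leading digit of a 7-digit sum of two 6-digit numbers; the final carry is exactly 1. So C=1.
Step 2. [col 1: O + Q ≡ M (mod 10)] M=4 is one option consistent with column 1 (O + Q ≡ M (mod 10), carry-in 0) — take it. So M=4.
Step 3. [col 1: O + Q ≡ M (mod 10)] column 1 (O + Q ≡ M (mod 10), carry-in 0) doesn't pin O yet; pick O=8 and continue ⇒ O=8.
Step 4. [col 1: O + Q ≡ M (mod 10)] from column 1 (O=8, M=4, carry-in 0, digits 1,4,8 already taken and all letters distinct): Q must equal 6 ⇒ Q=6.
Step 5. [col 2: P + K ≡ M (mod 10)] no forcing yet in column 2 (carry-in 1); P=3 is free and consistent — try it ⇒ P=3.
Step 6. [col 2: P + K ≡ M (mod 10)] from column 2 (P=3, M=4, carry-in 1, digits 1,3,4,6,8 already taken and all letters distinct): K must equal 0. So K=0.
Step 7. [col 3: Q + D ≡ P (mod 10)] column 3: given Q=6, P=3, carry-in 0, and digits 0,1,3,4,6,8 already taken and all letters distinct, Q+D≡P (mod 10) forces D=7 ⇒ D=7.
Step 8. [col 4: D + N ≡ K (mod 10)] column 4: given D=7, K=0, carry-in 1, and digits 0,1,3,4,6,7,8 already taken and all letters distinct, D+N≡K (mod 10) forces N=2. So N=2.
Step 9. [col 6: H + H ≡ K (mod 10)] column 6: given K=0, carry-in 0, and digits 0,1,2,3,4,6,7,8 already taken and all letters distinct, H+H≡K (mod 10) forces H=5, so H=5.

Answer: C=1, D=7, H=5, K=0, M=4, N=2, O=8, P=3, Q=6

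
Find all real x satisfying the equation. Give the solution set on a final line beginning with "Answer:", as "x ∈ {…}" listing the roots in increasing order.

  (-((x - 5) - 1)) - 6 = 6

Step 1. [(-((x - 5) - 1)) - 6 = 6] -6 is outermost — add 6 both sides ⇒ sub: -((x - 5) - 1) = 12.
Step 2. [-((x - 5) - 1) = 12] leading − — multiply by −1 ⇒ neg: (x - 5) - 1 = -12.
Step 3. [(x - 5) - 1 = -12] peel the -1: add 1 from each side ⇒ sub: x - 5 = -11.
Step 4. [x - 5 = -11] add 5: x sits inside (… - 5), so sub: x = -6.

Answer: x ∈ {-6}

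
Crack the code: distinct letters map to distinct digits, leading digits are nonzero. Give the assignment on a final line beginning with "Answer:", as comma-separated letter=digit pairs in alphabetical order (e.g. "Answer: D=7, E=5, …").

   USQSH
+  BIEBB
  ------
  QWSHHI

Step 1. [col 1: H + B ≡ I (mod 10)] several values work for I in column 1 (H + B ≡ I (mod 10), carry-in 0); try I=0, so I=0.
Step 2. [col 1: H + B ≡ I (mod 10)] column 1 (H + B ≡ I (mod 10), carry-in 0) doesn't pin H yet; pick H=4 and continue. So H=4.
Step 3. [col 1: H + B ≡ I (mod 10)] column 1: given H=4, I=0, carry-in 0, and digits 0,4 already taken and all letters distinct, H+B≡I (mod 10) forces B=6 ⇒ B=6.
Step 4. [Q] adding two 5-digit numbers gives at most 5+1 digits, and here it does — Q is that final carry and must be 1, so Q=1.
Step 5. [col 2: S + B ≡ H (mod 10)] in column 2 we have S+B≡H with carry-in 1; given B=6, H=4 and digits 0,1,4,6 already taken and all letters distinct, that pins S to 7. So S=7.
Step 6. [col 3: Q + E ≡ H (mod 10)] in column 3 we have Q+E≡H with carry-in 1; given Q=1, H=4 and digits 0,1,4,6,7 already taken and all letters distinct, that pins E to 2. So E=2.
Step 7. [col 5: U + B ≡ W (mod 10)] U=9 is one option consistent with column 5 (U + B ≡ W (mod 10), carry-in 0) — take it, so U=9.
Step 8. [col 5: U + B ≡ W (mod 10)] column 5: given U=9, B=6, carry-in 0, and digits 0,1,2,4,6,7,9 already taken and all letters distinct, U+B≡W (mod 10) forces W=5. So W=5.

Answer: B=6, E=2, H=4, I=0, Q=1, S=7, U=9, W=5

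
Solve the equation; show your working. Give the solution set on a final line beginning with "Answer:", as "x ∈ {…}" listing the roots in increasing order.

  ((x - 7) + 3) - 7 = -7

Step 1. [((x - 7) + 3) - 7 = -7] the outer -7 inverts by adding 7, so sub: (x - 7) + 3 = 0.
Step 2. [(x - 7) + 3 = 0] subtract 3: x sits inside (… + 3), so sub: x - 7 = -3.
Step 3. [x - 7 = -3] peel the -7: add 7 from each side ⇒ sub: x = 4.

Answer: x ∈ {4}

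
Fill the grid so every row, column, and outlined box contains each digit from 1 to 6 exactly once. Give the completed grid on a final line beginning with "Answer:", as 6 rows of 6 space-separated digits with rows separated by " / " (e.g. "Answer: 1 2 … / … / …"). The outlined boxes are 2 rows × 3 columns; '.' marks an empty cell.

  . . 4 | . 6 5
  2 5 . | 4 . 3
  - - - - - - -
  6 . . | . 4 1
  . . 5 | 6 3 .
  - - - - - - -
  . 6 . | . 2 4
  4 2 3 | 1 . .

Step 1. [r4c1∈{1}] nothing but 1 survives at r4c1, so r4c1=1.
Step 2. [r3c4∈{2,5}] in row 3, 5 fits only at r3c4 ⇒ r3c4=5.
Step 3. [r1c2∈{1,3}] row 1 places 1 nowhere but r1c2, so r1c2=1.
Step 4. [r3c3∈{2}] only 2 remains possible at r3c3 ⇒ r3c3=2.
Step 5. [r3c2∈{3}] nothing but 3 survives at r3c2 ⇒ r3c2=3.
Step 6. [r5c1∈{5}] r5c1 has the single candidate 5 ⇒ r5c1=5.
Step 7. [r5c3∈{1}] r5c3 has the single candidate 1. So r5c3=1.
Step 8. [r6c5∈{5}] nothing but 5 survives at r6c5. So r6c5=5.
Step 9. [r2c5∈{1}] r2c5 has the single candidate 1. So r2c5=1.
Step 10. [r1c1∈{3}] r1c1 has the single candidate 3. So r1c1=3.
Step 11. [r4c2∈{4}] r4c2's peers cover all but 4, so r4c2=4.
Step 12. [r6c6∈{6}] r6c6 is down to just 6, so r6c6=6.
Step 13. [r5c4∈{3}] r5c4's peers cover all but 3, so r5c4=3.
Step 14. [r2c3∈{6}] nothing but 6 survives at r2c3, so r2c3=6.
Step 15. [r1c4∈{2}] r1c4 is down to just 2 ⇒ r1c4=2.
Step 16. [r4c6∈{2}] r4c6 is down to just 2 ⇒ r4c6=2.

Answer: 3 1 4 2 6 5 / 2 5 6 4 1 3 / 6 3 2 5 4 1 / 1 4 5 6 3 2 / 5 6 1 3 2 4 / 4 2 3 1 5 6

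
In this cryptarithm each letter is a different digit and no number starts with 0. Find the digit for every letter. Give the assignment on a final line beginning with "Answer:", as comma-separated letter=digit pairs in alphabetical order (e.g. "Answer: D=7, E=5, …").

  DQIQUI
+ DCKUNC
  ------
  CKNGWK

Step 1. [col 1: I + C ≡ K (mod 10)] no forcing yet in column 1 (carry-in 0); I=5 is free and consistent — try it ⇒ I=5.
Step 2. [col 1: I + C ≡ K (mod 10)] K=7 is one option consistent with column 1 (I + C ≡ K (mod 10), carry-in 0) — take it, so K=7.
Step 3. [col 1: I + C ≡ K (mod 10)] from column 1 (I=5, K=7, carry-in 0, digits 5,7 already taken and all letters distinct): C must equal 2 ⇒ C=2.
Step 4. [col 2: U + N ≡ W (mod 10)] U=6 is one option consistent with column 2 (U + N ≡ W (mod 10), carry-in 0) — take it. So U=6.
Step 5. [col 2: U + N ≡ W (mod 10)] no forcing yet in column 2 (carry-in 0); W=9 is free and consistent — try it ⇒ W=9.
Step 6. [col 2: U + N ≡ W (mod 10)] from column 2 (U=6, W=9, carry-in 0, digits 2,5,6,7,9 already taken and all letters distinct): N must equal 3. So N=3.
Step 7. [col 3: Q + U ≡ G (mod 10)] G=0 is one option consistent with column 3 (Q + U ≡ G (mod 10), carry-in 0) — take it. So G=0.
Step 8. [col 3: Q + U ≡ G (mod 10)] in column 3 we have Q+U≡G with carry-in 0; given U=6, G=0 and digits 0,2,3,5,6,7,9 already taken and all letters distinct, that pins Q to 4, so Q=4.
Step 9. [col 6: D + D ≡ C (mod 10)] column 6 reads D+D+carry(0)=C with C=2; with digits 0,2,3,4,5,6,7,9 already taken and all letters distinct, the only value for D is 1, so D=1.

Answer: C=2, D=1, G=0, I=5, K=7, N=3, Q=4, U=6, W=9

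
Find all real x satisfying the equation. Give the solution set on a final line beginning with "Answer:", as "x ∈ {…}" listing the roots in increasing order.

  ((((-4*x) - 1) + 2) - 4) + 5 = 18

Step 1. [((((-4*x) - 1) + 2) - 4) + 5 = 18] +5 is outermost — subtract 5 both sides ⇒ sub: (((-4*x) - 1) + 2) - 4 = 13.
Step 2. [(((-4*x) - 1) + 2) - 4 = 13] 4 comes off first (add 4), so sub: ((-4*x) - 1) + 2 = 17.
Step 3. [((-4*x) - 1) + 2 = 17] +2 is outermost — subtract 2 both sides ⇒ sub: (-4*x) - 1 = 15.
Step 4. [(-4*x) - 1 = 15] add 1: x sits inside (… - 1), so sub: -4*x = 16.
Step 5. [-4*x = 16] leading coefficient -4: divide by -4, so div: x = -4.

Answer: x ∈ {-4}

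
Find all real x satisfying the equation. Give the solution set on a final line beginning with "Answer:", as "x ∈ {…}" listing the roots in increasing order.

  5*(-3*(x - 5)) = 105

Step 1. [5*(-3*(x - 5)) = 105] 5 out front; divide by 5, so div: -3*(x - 5) = 21.
Step 2. [-3*(x - 5) = 21] -3·(inner) — divide through by -3 ⇒ div: x - 5 = -7.
Step 3. [x - 5 = -7] -5 is outermost — add 5 both sides. So sub: x = -2.

Answer: x ∈ {-2}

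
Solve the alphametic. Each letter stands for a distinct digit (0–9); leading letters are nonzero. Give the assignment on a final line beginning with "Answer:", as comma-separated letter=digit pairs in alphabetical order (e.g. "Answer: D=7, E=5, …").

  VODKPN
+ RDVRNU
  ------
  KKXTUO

Step 1. [col 1: N + U ≡ O (mod 10)] several values work for O in column 1 (N + U ≡ O (mod 10), carry-in 0); try O=2, so O=2.
Step 2. [col 1: N + U ≡ O (mod 10)] U=9 is one option consistent with column 1 (N + U ≡ O (mod 10), carry-in 0) — take it. So U=9.
Step 3. [col 1: N + U ≡ O (mod 10)] column 1 reads N+U+carry(0)=O with U=9, O=2; with digits 2,9 already taken and all letters distinct, the only value for N is 3, so N=3.
Step 4. [col 2: P + N ≡ U (mod 10)] column 2: given N=3, U=9, carry-in 1, and digits 2,3,9 already taken and all letters distinct, P+N≡U (mod 10) forces P=5. So P=5.
Step 5. [col 3: K + R ≡ T (mod 10)] R=1 is one option consistent with column 3 (K + R ≡ T (mod 10), carry-in 0) — take it, so R=1.
Step 6. [col 3: K + R ≡ T (mod 10)] several values work for T in column 3 (K + R ≡ T (mod 10), carry-in 0); try T=8. So T=8.
Step 7. [col 3: K + R ≡ T (mod 10)] column 3: given R=1, T=8, carry-in 0, and digits 1,2,3,5,8,9 already taken and all letters distinct, K+R≡T (mod 10) forces K=7, so K=7.
Step 8. [col 4: D + V ≡ X (mod 10)] from column 4 (nothing yet, carry-in 0, digits 1,2,3,5,7,8,9 already taken and all letters distinct): X must equal 0 ⇒ X=0.
Step 9. [col 4: D + V ≡ X (mod 10)] D=4 is one option consistent with column 4 (D + V ≡ X (mod 10), carry-in 0) — take it, so D=4.
Step 10. [col 4: D + V ≡ X (mod 10)] in column 4 we have D+V≡X with carry-in 0; given D=4, X=0 and digits 0,1,2,3,4,5,7,8,9 already taken and all letters distinct, that pins V to 6, so V=6.

Answer: D=4, K=7, N=3, O=2, P=5, R=1, T=8, U=9, V=6, X=0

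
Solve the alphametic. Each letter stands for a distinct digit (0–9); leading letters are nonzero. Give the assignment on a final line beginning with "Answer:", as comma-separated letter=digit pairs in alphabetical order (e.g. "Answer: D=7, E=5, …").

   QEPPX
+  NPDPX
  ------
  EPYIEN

Step 1. [E] the sum has 6 digits but both addends have 5; that extra leading digit E is the final carry, namely 1. So E=1.
Step 2. [col 1: X + X ≡ N (mod 10)] N=6 is one option consistent with column 1 (X + X ≡ N (mod 10), carry-in 0) — take it, so N=6.
Step 3. [col 1: X + X ≡ N (mod 10)] no forcing yet in column 1 (carry-in 0); X=8 is free and consistent — try it ⇒ X=8.
Step 4. [col 2: P + P ≡ E (mod 10)] several values work for P in column 2 (P + P ≡ E (mod 10), carry-in 1); try P=5. So P=5.
Step 5. [col 3: P + D ≡ I (mod 10)] several values work for I in column 3 (P + D ≡ I (mod 10), carry-in 1); try I=0, so I=0.
Step 6. [col 3: P + D ≡ I (mod 10)] from column 3 (P=5, I=0, carry-in 1, digits 0,1,5,6,8 already taken and all letters distinct): D must equal 4 ⇒ D=4.
Step 7. [col 4: E + P ≡ Y (mod 10)] in column 4 we have E+P≡Y with carry-in 1; given E=1, P=5 and digits 0,1,4,5,6,8 already taken and all letters distinct, that pins Y to 7, so Y=7.
Step 8. [col 5: Q + N ≡ P (mod 10)] in column 5 we have Q+N≡P with carry-in 0; given N=6, P=5 and digits 0,1,4,5,6,7,8 already taken and all letters distinct, that pins Q to 9. So Q=9.

Answer: D=4, E=1, I=0, N=6, P=5, Q=9, X=8, Y=7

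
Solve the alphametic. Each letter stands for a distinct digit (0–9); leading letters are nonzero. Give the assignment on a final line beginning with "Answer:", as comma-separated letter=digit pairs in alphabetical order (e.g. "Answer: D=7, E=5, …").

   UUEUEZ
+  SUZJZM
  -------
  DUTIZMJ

Step 1. [D] the sum has 7 digits but both addends have 6; that extra leading digit D is the final carry, namely 1, so D=1.
Step 2. [col 1: Z + M ≡ J (mod 10)] column 1 (Z + M ≡ J (mod 10), carry-in 0) doesn't pin J yet; pick J=6 and continue, so J=6.
Step 3. [col 1: Z + M ≡ J (mod 10)] no forcing yet in column 1 (carry-in 0); M=2 is free and consistent — try it ⇒ M=2.
Step 4. [col 1: Z + M ≡ J (mod 10)] from column 1 (M=2, J=6, carry-in 0, digits 1,2,6 already taken and all letters distinct): Z must equal 4. So Z=4.
Step 5. [col 2: E + Z ≡ M (mod 10)] from column 2 (Z=4, M=2, carry-in 0, digits 1,2,4,6 already taken and all letters distinct): E must equal 8, so E=8.
Step 6. [col 3: U + J ≡ Z (mod 10)] column 3 reads U+J+carry(1)=Z with J=6, Z=4; with digits 1,2,4,6,8 already taken and all letters distinct, the only value for U is 7. So U=7.
Step 7. [col 4: E + Z ≡ I (mod 10)] column 4 reads E+Z+carry(1)=I with E=8, Z=4; with digits 1,2,4,6,7,8 already taken and all letters distinct, the only value for I is 3 ⇒ I=3.
Step 8. [col 5: U + U ≡ T (mod 10)] from column 5 (U=7, carry-in 1, digits 1,2,3,4,6,7,8 already taken and all letters distinct): T must equal 5, so T=5.
Step 9. [col 6: U + S ≡ U (mod 10)] from column 6 (U=7, carry-in 1, digits 1,2,3,4,5,6,7,8 already taken and all letters distinct): S must equal 9. So S=9.

Answer: D=1, E=8, I=3, J=6, M=2, S=9, T=5, U=7, Z=4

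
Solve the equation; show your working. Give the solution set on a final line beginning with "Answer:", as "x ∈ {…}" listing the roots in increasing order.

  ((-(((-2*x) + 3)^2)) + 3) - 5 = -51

Step 1. [((-(((-2*x) + 3)^2)) + 3) - 5 = -51] peel the -5: add 5 from each side, so sub: (-(((-2*x) + 3)^2)) + 3 = -46.
Step 2. [(-(((-2*x) + 3)^2)) + 3 = -46] 3 comes off first (subtract 3). So sub: -(((-2*x) + 3)^2) = -49.
Step 3. [-(((-2*x) + 3)^2) = -49] leading − — multiply by −1 ⇒ neg: ((-2*x) + 3)^2 = 49.
Step 4. [((-2*x) + 3)^2 = 49] √ both sides: 49 ≥ 0 gives two branches ⇒ sqrt: (-2*x) + 3 = 7 or -7.
Step 5. [(-2*x) + 3 = 7 or -7] peel the +3: subtract 3 from each side. So sub: -2*x = 4 or -10.
Step 6. [-2*x = 4 or -10] divide by the outer -2. So div: x = -2 or 5.

Answer: x ∈ {-2, 5}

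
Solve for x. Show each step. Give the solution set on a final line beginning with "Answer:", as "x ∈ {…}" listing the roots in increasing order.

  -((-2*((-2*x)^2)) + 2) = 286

Step 1. [-((-2*((-2*x)^2)) + 2) = 286] flip signs both sides, so neg: (-2*((-2*x)^2)) + 2 = -286.
Step 2. [(-2*((-2*x)^2)) + 2 = -286] common factor -2 (LHS and -286) — divide through, so factor: ((-2*x)^2) - 1 = 143.
Step 3. [((-2*x)^2) - 1 = 143] 1 comes off first (add 1) ⇒ sub: (-2*x)^2 = 144.
Step 4. [(-2*x)^2 = 144] 144 ≥ 0, LHS is (·)² — take ±√, so sqrt: -2*x = 12 or -12.
Step 5. [-2*x = 12 or -12] -2·(inner) — divide through by -2. So div: x = -6 or 6.

Answer: x ∈ {-6, 6}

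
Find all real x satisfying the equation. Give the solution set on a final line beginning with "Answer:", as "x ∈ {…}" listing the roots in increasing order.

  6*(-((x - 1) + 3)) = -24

Step 1. [6*(-((x - 1) + 3)) = -24] divide by the outer 6, so div: -((x - 1) + 3) = -4.
Step 2. [-((x - 1) + 3) = -4] leading − — multiply by −1, so neg: (x - 1) + 3 = 4.
Step 3. [(x - 1) + 3 = 4] the outer +3 inverts by subtracting 3. So sub: x - 1 = 1.
Step 4. [x - 1 = 1] 1 comes off first (add 1) ⇒ sub: x = 2.

Answer: x ∈ {2}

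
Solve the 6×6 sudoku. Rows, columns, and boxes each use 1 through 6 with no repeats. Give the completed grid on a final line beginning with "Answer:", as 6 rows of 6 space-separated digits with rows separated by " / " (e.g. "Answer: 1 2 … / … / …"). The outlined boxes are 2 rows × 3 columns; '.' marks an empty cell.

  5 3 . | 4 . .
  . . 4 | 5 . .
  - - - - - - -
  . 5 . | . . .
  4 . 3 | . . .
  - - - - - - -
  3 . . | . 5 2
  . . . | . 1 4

Step 1. [r5c4∈{6}] r5c4's peers cover all but 6, so r5c4=6.
Step 2. [r5c3∈{1}] nothing but 1 survives at r5c3 ⇒ r5c3=1.
Step 3. [r1c6∈{1,6}] 1 has one home in row 1: r1c6 ⇒ r1c6=1.
Step 4. [r3c5∈{2,3,4,6}] 4 has one home in row 3: r3c5, so r3c5=4.
Step 5. [r2c5∈{2,3,6}] across col 5, 3 lands solely at r2c5, so r2c5=3.
Step 6. [r2c6∈{6}] r2c6 is down to just 6. So r2c6=6.
Step 7. [r1c3∈{2,6}] r1c3 is the only open cell in row 1 admitting 6 ⇒ r1c3=6.
Step 8. [r3c1∈{1,2,6}] 6 has one home in row 3: r3c1. So r3c1=6.
Step 9. [r6c1∈{2}] nothing but 2 survives at r6c1 ⇒ r6c1=2.
Step 10. [r4c2∈{1,2}] in box 3, 1 fits only at r4c2. So r4c2=1.
Step 11. [r4c4∈{2}] r4c4 has the single candidate 2. So r4c4=2.
Step 12. [r6c4∈{3}] r6c4 is down to just 3. So r6c4=3.
Step 13. [r4c5∈{6}] only 6 remains possible at r4c5. So r4c5=6.
Step 14. [r5c2∈{4}] r5c2's peers cover all but 4, so r5c2=4.
Step 15. [r1c5∈{2}] only 2 remains possible at r1c5 ⇒ r1c5=2.
Step 16. [r3c3∈{2}] r3c3 has the single candidate 2, so r3c3=2.
Step 17. [r6c3∈{5}] r6c3 has the single candidate 5 ⇒ r6c3=5.
Step 18. [r3c6∈{3}] r3c6's peers cover all but 3 ⇒ r3c6=3.
Step 19. [r2c1∈{1}] r2c1 is down to just 1, so r2c1=1.
Step 20. [r6c2∈{6}] r6c2 has the single candidate 6. So r6c2=6.
Step 21. [r2c2∈{2}] r2c2 has the single candidate 2 ⇒ r2c2=2.
Step 22. [r3c4∈{1}] r3c4 has the single candidate 1, so r3c4=1.
Step 23. [r4c6∈{5}] r4c6 is down to just 5 ⇒ r4c6=5.

Answer: 5 3 6 4 2 1 / 1 2 4 5 3 6 / 6 5 2 1 4 3 / 4 1 3 2 6 5 / 3 4 1 6 5 2 / 2 6 5 3 1 4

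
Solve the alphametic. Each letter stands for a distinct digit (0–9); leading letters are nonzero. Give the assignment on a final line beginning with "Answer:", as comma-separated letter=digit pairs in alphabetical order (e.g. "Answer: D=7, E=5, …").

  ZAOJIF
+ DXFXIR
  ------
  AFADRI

Step 1. [col 1: F + R ≡ I (mod 10)] no forcing yet in column 1 (carry-in 0); I=9 is free and consistent — try it, so I=9.
Step 2. [col 1: F + R ≡ I (mod 10)] no forcing yet in column 1 (carry-in 0); F=1 is free and consistent — try it, so F=1.
Step 3. [col 1: F + R ≡ I (mod 10)] column 1 reads F+R+carry(0)=I with F=1, I=9; with digits 1,9 already taken and all letters distinct, the only value for R is 8 ⇒ R=8.
Step 4. [col 3: J + X ≡ D (mod 10)] several values work for J in column 3 (J + X ≡ D (mod 10), carry-in 1); try J=7, so J=7.
Step 5. [col 3: J + X ≡ D (mod 10)] several values work for X in column 3 (J + X ≡ D (mod 10), carry-in 1); try X=5, so X=5.
Step 6. [col 3: J + X ≡ D (mod 10)] column 3: given J=7, X=5, carry-in 1, and digits 1,5,7,8,9 already taken and all letters distinct, J+X≡D (mod 10) forces D=3, so D=3.
Step 7. [col 4: O + F ≡ A (mod 10)] column 4 (O + F ≡ A (mod 10), carry-in 1) doesn't pin A yet; pick A=6 and continue, so A=6.
Step 8. [col 4: O + F ≡ A (mod 10)] column 4: given F=1, A=6, carry-in 1, and digits 1,3,5,6,7,8,9 already taken and all letters distinct, O+F≡A (mod 10) forces O=4. So O=4.
Step 9. [col 6: Z + D ≡ A (mod 10)] column 6: given D=3, A=6, carry-in 1, and digits 1,3,4,5,6,7,8,9 already taken and all letters distinct, Z+D≡A (mod 10) forces Z=2 ⇒ Z=2.

Answer: A=6, D=3, F=1, I=9, J=7, O=4, R=8, X=5, Z=2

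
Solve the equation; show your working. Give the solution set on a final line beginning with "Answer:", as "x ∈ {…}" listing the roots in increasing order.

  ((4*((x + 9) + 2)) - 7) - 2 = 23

Step 1. [((4*((x + 9) + 2)) - 7) - 2 = 23] the outer -2 inverts by adding 2 ⇒ sub: (4*((x + 9) + 2)) - 7 = 25.
Step 2. [(4*((x + 9) + 2)) - 7 = 25] the outer -7 inverts by adding 7. So sub: 4*((x + 9) + 2) = 32.
Step 3. [4*((x + 9) + 2) = 32] leading coefficient 4: divide by 4, so div: (x + 9) + 2 = 8.
Step 4. [(x + 9) + 2 = 8] the outer +2 inverts by subtracting 2. So sub: x + 9 = 6.
Step 5. [x + 9 = 6] the outer +9 inverts by subtracting 9. So sub: x = -3.

Answer: x ∈ {-3}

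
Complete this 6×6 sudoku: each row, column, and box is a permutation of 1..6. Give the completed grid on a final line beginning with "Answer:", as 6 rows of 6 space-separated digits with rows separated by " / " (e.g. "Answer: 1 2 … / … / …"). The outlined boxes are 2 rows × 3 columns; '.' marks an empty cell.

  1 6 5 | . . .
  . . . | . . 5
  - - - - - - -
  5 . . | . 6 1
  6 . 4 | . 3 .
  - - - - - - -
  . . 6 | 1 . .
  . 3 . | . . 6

Step 1. [r4c6∈{2}] only 2 remains possible at r4c6. So r4c6=2.
Step 2. [r2c1∈{2,3,4}] col 1 places 3 nowhere but r2c1. So r2c1=3.
Step 3. [r2c3∈{2}] only 2 remains possible at r2c3 ⇒ r2c3=2.
Step 4. [r2c2∈{4}] r2c2 is down to just 4, so r2c2=4.
Step 5. [r1c4∈{2,3,4}] in col 4, 3 fits only at r1c4. So r1c4=3.
Step 6. [r6c4∈{2,4,5}] in col 4, 2 fits only at r6c4 ⇒ r6c4=2.
Step 7. [r5c2∈{2,5}] across col 2, 5 lands solely at r5c2. So r5c2=5.
Step 8. [r5c5∈{4}] nothing but 4 survives at r5c5 ⇒ r5c5=4.
Step 9. [r6c5∈{5}] r6c5's peers cover all but 5, so r6c5=5.
Step 10. [r5c1∈{2}] r5c1's peers cover all but 2, so r5c1=2.
Step 11. [r3c3∈{3}] r3c3's peers cover all but 3, so r3c3=3.
Step 12. [r1c6∈{4}] r1c6's peers cover all but 4, so r1c6=4.
Step 13. [r2c4∈{6}] r2c4 is down to just 6. So r2c4=6.
Step 14. [r2c5∈{1}] r2c5's peers cover all but 1. So r2c5=1.
Step 15. [r6c1∈{4}] nothing but 4 survives at r6c1. So r6c1=4.
Step 16. [r3c2∈{2}] nothing but 2 survives at r3c2. So r3c2=2.
Step 17. [r3c4∈{4}] nothing but 4 survives at r3c4, so r3c4=4.
Step 18. [r4c2∈{1}] r4c2 has the single candidate 1 ⇒ r4c2=1.
Step 19. [r6c3∈{1}] r6c3 is down to just 1. So r6c3=1.
Step 20. [r4c4∈{5}] r4c4's peers cover all but 5, so r4c4=5.
Step 21. [r5c6∈{3}] nothing but 3 survives at r5c6. So r5c6=3.
Step 22. [r1c5∈{2}] nothing but 2 survives at r1c5, so r1c5=2.

Answer: 1 6 5 3 2 4 / 3 4 2 6 1 5 / 5 2 3 4 6 1 / 6 1 4 5 3 2 / 2 5 6 1 4 3 / 4 3 1 2 5 6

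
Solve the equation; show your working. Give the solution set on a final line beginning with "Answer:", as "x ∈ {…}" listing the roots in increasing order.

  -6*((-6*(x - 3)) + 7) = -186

Step 1. [-6*((-6*(x - 3)) + 7) = -186] divide by the outer -6, so div: (-6*(x - 3)) + 7 = 31.
Step 2. [(-6*(x - 3)) + 7 = 31] the outer +7 inverts by subtracting 7, so sub: -6*(x - 3) = 24.
Step 3. [-6*(x - 3) = 24] leading coefficient -6: divide by -6 ⇒ div: x - 3 = -4.
Step 4. [x - 3 = -4] peel the -3: add 3 from each side. So sub: x = -1.

Answer: x ∈ {-1}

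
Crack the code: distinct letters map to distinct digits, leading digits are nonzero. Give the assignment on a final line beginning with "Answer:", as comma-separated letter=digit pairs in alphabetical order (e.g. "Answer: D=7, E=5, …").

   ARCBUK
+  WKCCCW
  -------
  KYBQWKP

Step 1. [col 1: K + W ≡ P (mod 10)] no forcing yet in column 1 (carry-in 0); W=4 is free and consistent — try it. So W=4.
Step 2. [col 1: K + W ≡ P (mod 10)] no forcing yet in column 1 (carry-in 0); K=1 is free and consistent — try it. So K=1.
Step 3. [col 1: K + W ≡ P (mod 10)] in column 1 we have K+W≡P with carry-in 0; given K=1, W=4 and digits 1,4 already taken and all letters distinct, that pins P to 5. So P=5.
Step 4. [col 2: U + C ≡ K (mod 10)] no forcing yet in column 2 (carry-in 0); U=8 is free and consistent — try it, so U=8.
Step 5. [col 2: U + C ≡ K (mod 10)] from column 2 (U=8, K=1, carry-in 0, digits 1,4,5,8 already taken and all letters distinct): C must equal 3, so C=3.
Step 6. [col 3: B + C ≡ W (mod 10)] in column 3 we have B+C≡W with carry-in 1; given C=3, W=4 and digits 1,3,4,5,8 already taken and all letters distinct, that pins B to 0. So B=0.
Step 7. [col 4: C + C ≡ Q (mod 10)] from column 4 (C=3, carry-in 0, digits 0,1,3,4,5,8 already taken and all letters distinct): Q must equal 6, so Q=6.
Step 8. [col 5: R + K ≡ B (mod 10)] from column 5 (K=1, B=0, carry-in 0, digits 0,1,3,4,5,6,8 already taken and all letters distinct): R must equal 9 ⇒ R=9.
Step 9. [col 6: A + W ≡ Y (mod 10)] no forcing yet in column 6 (carry-in 1); A=7 is free and consistent — try it, so A=7.
Step 10. [col 6: A + W ≡ Y (mod 10)] column 6 reads A+W+carry(1)=Y with A=7, W=4; with digits 0,1,3,4,5,6,7,8,9 already taken and all letters distinct, the only value for Y is 2, so Y=2.

Answer: A=7, B=0, C=3, K=1, P=5, Q=6, R=9, U=8, W=4, Y=2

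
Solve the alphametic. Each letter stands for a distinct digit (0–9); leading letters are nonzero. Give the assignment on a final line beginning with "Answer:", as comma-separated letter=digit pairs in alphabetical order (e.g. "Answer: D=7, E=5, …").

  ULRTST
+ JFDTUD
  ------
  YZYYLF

Step 1. [col 1: T + D ≡ F (mod 10)] no forcing yet in column 1 (carry-in 0); D=5 is free and consistent — try it, so D=5.
Step 2. [col 1: T + D ≡ F (mod 10)] several values work for T in column 1 (T + D ≡ F (mod 10), carry-in 0); try T=8, so T=8.
Step 3. [col 1: T + D ≡ F (mod 10)] column 1 reads T+D+carry(0)=F with T=8, D=5; with digits 5,8 already taken and all letters distinct, the only value for F is 3. So F=3.
Step 4. [col 2: S + U ≡ L (mod 10)] no forcing yet in column 2 (carry-in 1); U=1 is free and consistent — try it, so U=1.
Step 5. [col 2: S + U ≡ L (mod 10)] L=9 is one option consistent with column 2 (S + U ≡ L (mod 10), carry-in 1) — take it. So L=9.
Step 6. [col 2: S + U ≡ L (mod 10)] in column 2 we have S+U≡L with carry-in 1; given U=1, L=9 and digits 1,3,5,8,9 already taken and all letters distinct, that pins S to 7. So S=7.
Step 7. [col 3: T + T ≡ Y (mod 10)] column 3 reads T+T+carry(0)=Y with T=8; with digits 1,3,5,7,8,9 already taken and all letters distinct, the only value for Y is 6. So Y=6.
Step 8. [col 4: R + D ≡ Y (mod 10)] column 4: given D=5, Y=6, carry-in 1, and digits 1,3,5,6,7,8,9 already taken and all letters distinct, R+D≡Y (mod 10) forces R=0, so R=0.
Step 9. [col 5: L + F ≡ Z (mod 10)] column 5 reads L+F+carry(0)=Z with L=9, F=3; with digits 0,1,3,5,6,7,8,9 already taken and all letters distinct, the only value for Z is 2 ⇒ Z=2.
Step 10. [col 6: U + J ≡ Y (mod 10)] column 6: given U=1, Y=6, carry-in 1, and digits 0,1,2,3,5,6,7,8,9 already taken and all letters distinct, U+J≡Y (mod 10) forces J=4 ⇒ J=4.

Answer: D=5, F=3, J=4, L=9, R=0, S=7, T=8, U=1, Y=6, Z=2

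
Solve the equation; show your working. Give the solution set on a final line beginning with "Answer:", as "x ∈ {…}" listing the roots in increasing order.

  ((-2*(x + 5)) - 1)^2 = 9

Step 1. [((-2*(x + 5)) - 1)^2 = 9] LHS squared, RHS 9 ≥ 0: apply √ (±) ⇒ sqrt: (-2*(x + 5)) - 1 = 3 or -3.
Step 2. [(-2*(x + 5)) - 1 = 3 or -3] add 1: x sits inside (… - 1) ⇒ sub: -2*(x + 5) = 4 or -2.
Step 3. [-2*(x + 5) = 4 or -2] leading coefficient -2: divide by -2. So div: x + 5 = -2 or 1.
Step 4. [x + 5 = -2 or 1] +5 is outermost — subtract 5 both sides, so sub: x = -7 or -4.

Answer: x ∈ {-7, -4}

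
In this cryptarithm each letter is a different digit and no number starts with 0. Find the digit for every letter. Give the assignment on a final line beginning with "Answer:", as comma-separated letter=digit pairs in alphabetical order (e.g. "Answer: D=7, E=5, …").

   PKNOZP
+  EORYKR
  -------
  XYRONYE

Step 1. [col 1: P + R ≡ E (mod 10)] no forcing yet in column 1 (carry-in 0); E=5 is free and consistent — try it. So E=5.
Step 2. [X] X is the leading digit of a 7-digit sum of two 6-digit numbers; the final carry is exactly 1 ⇒ X=1.
Step 3. [col 1: P + R ≡ E (mod 10)] column 1 (P + R ≡ E (mod 10), carry-in 0) doesn't pin R yet; pick R=7 and continue ⇒ R=7.
Step 4. [col 1: P + R ≡ E (mod 10)] column 1 reads P+R+carry(0)=E with R=7, E=5; with digits 1,5,7 already taken and all letters distinct, the only value for P is 8. So P=8.
Step 5. [col 2: Z + K ≡ Y (mod 10)] several values work for K in column 2 (Z + K ≡ Y (mod 10), carry-in 1); try K=0. So K=0.
Step 6. [col 2: Z + K ≡ Y (mod 10)] no forcing yet in column 2 (carry-in 1); Z=2 is free and consistent — try it ⇒ Z=2.
Step 7. [col 2: Z + K ≡ Y (mod 10)] from column 2 (Z=2, K=0, carry-in 1, digits 0,1,2,5,7,8 already taken and all letters distinct): Y must equal 3, so Y=3.
Step 8. [col 3: O + Y ≡ N (mod 10)] column 3: given Y=3, carry-in 0, and digits 0,1,2,3,5,7,8 already taken and all letters distinct, O+Y≡N (mod 10) forces O=6, so O=6.
Step 9. [col 3: O + Y ≡ N (mod 10)] in column 3 we have O+Y≡N with carry-in 0; given O=6, Y=3 and digits 0,1,2,3,5,6,7,8 already taken and all letters distinct, that pins N to 9 ⇒ N=9.

Answer: E=5, K=0, N=9, O=6, P=8, R=7, X=1, Y=3, Z=2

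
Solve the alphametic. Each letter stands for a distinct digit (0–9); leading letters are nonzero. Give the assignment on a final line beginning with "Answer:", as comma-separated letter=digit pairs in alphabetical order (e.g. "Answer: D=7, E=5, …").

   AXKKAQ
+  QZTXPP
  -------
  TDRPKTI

Step 1. [T] the sum has 7 digits but both addends have 6; that extra leading digit T is the final carry, namely 1, so T=1.
Step 2. [col 1: Q + P ≡ I (mod 10)] column 1 (Q + P ≡ I (mod 10), carry-in 0) doesn't pin P yet; pick P=8 and continue, so P=8.
Step 3. [col 1: Q + P ≡ I (mod 10)] I=5 is one option consistent with column 1 (Q + P ≡ I (mod 10), carry-in 0) — take it. So I=5.
Step 4. [col 1: Q + P ≡ I (mod 10)] in column 1 we have Q+P≡I with carry-in 0; given P=8, I=5 and digits 1,5,8 already taken and all letters distinct, that pins Q to 7 ⇒ Q=7.
Step 5. [col 2: A + P ≡ T (mod 10)] column 2 reads A+P+carry(1)=T with P=8, T=1; with digits 1,5,7,8 already taken and all letters distinct, the only value for A is 2, so A=2.
Step 6. [col 3: K + X ≡ K (mod 10)] from column 3 (nothing yet, carry-in 1, digits 1,2,5,7,8 already taken and all letters distinct): X must equal 9 ⇒ X=9.
Step 7. [col 3: K + X ≡ K (mod 10)] column 3 (K + X ≡ K (mod 10), carry-in 1) doesn't pin K yet; pick K=6 and continue. So K=6.
Step 8. [col 5: X + Z ≡ R (mod 10)] column 5 reads X+Z+carry(0)=R with X=9; with digits 1,2,5,6,7,8,9 already taken and all letters distinct, the only value for Z is 4, so Z=4.
Step 9. [col 5: X + Z ≡ R (mod 10)] column 5 reads X+Z+carry(0)=R with X=9, Z=4; with digits 1,2,4,5,6,7,8,9 already taken and all letters distinct, the only value for R is 3, so R=3.
Step 10. [col 6: A + Q ≡ D (mod 10)] in column 6 we have A+Q≡D with carry-in 1; given A=2, Q=7 and digits 1,2,3,4,5,6,7,8,9 already taken and all letters distinct, that pins D to 0. So D=0.

Answer: A=2, D=0, I=5, K=6, P=8, Q=7, R=3, T=1, X=9, Z=4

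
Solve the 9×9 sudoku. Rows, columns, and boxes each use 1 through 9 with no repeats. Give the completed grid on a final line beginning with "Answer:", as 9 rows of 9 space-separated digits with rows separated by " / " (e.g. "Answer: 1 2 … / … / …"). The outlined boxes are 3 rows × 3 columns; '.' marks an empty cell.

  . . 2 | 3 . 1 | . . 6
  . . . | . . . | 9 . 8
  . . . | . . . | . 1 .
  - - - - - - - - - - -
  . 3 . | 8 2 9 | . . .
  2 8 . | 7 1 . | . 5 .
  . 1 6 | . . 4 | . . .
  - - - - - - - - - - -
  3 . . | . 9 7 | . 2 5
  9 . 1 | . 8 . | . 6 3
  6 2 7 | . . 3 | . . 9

Step 1. [r7c2∈{4}] nothing but 4 survives at r7c2. So r7c2=4.
Step 2. [r5c9∈{4}] r5c9 is down to just 4, so r5c9=4.
Step 3. [r4c8∈{7}] r4c8's peers cover all but 7. So r4c8=7.
Step 4. [r3c9∈{2,7}] col 9 places 7 nowhere but r3c9. So r3c9=7.
Step 5. [r3c4∈{2,4,5,6,9}] col 4 places 9 nowhere but r3c4. So r3c4=9.
Step 6. [r1c8∈{4}] r1c8's peers cover all but 4. So r1c8=4.
Step 7. [r8c2∈{5}] nothing but 5 survives at r8c2, so r8c2=5.
Step 8. [r3c6∈{2,5,6,8}] in col 6, 8 fits only at r3c6, so r3c6=8.
Step 9. [r2c6∈{2,5,6}] across col 6, 5 lands solely at r2c6 ⇒ r2c6=5.
Step 10. [r5c7∈{3,6}] across row 5, 3 lands solely at r5c7. So r5c7=3.
Step 11. [r2c4∈{2,4,6}] row 2 places 2 nowhere but r2c4 ⇒ r2c4=2.
Step 12. [r3c3∈{3,4,5}] row 3 places 3 nowhere but r3c3. So r3c3=3.
Step 13. [r2c3∈{4}] r2c3 has the single candidate 4 ⇒ r2c3=4.
Step 14. [r3c1∈{5}] r3c1 has the single candidate 5, so r3c1=5.
Step 15. [r1c5∈{7}] r1c5 has the single candidate 7 ⇒ r1c5=7.
Step 16. [r8c4∈{4}] r8c4 is down to just 4 ⇒ r8c4=4.
Step 17. [r9c8∈{8}] nothing but 8 survives at r9c8. So r9c8=8.
Step 18. [r7c7∈{1}] r7c7 has the single candidate 1. So r7c7=1.
Step 19. [r3c2∈{6}] nothing but 6 survives at r3c2, so r3c2=6.
Step 20. [r9c5∈{5}] nothing but 5 survives at r9c5. So r9c5=5.
Step 21. [r3c7∈{2}] r3c7 has the single candidate 2, so r3c7=2.
Step 22. [r6c1∈{7}] r6c1 has the single candidate 7, so r6c1=7.
Step 23. [r6c8∈{9}] nothing but 9 survives at r6c8, so r6c8=9.
Step 24. [r4c9∈{1}] only 1 remains possible at r4c9 ⇒ r4c9=1.
Step 25. [r6c7∈{8}] r6c7 has the single candidate 8 ⇒ r6c7=8.
Step 26. [r8c6∈{2}] r8c6 is down to just 2. So r8c6=2.
Step 27. [r1c7∈{5}] r1c7 has the single candidate 5 ⇒ r1c7=5.
Step 28. [r4c3∈{5}] r4c3 is down to just 5 ⇒ r4c3=5.
Step 29. [r2c8∈{3}] r2c8 has the single candidate 3, so r2c8=3.
Step 30. [r5c6∈{6}] r5c6 is down to just 6. So r5c6=6.
Step 31. [r6c9∈{2}] r6c9 has the single candidate 2, so r6c9=2.
Step 32. [r6c4∈{5}] nothing but 5 survives at r6c4 ⇒ r6c4=5.
Step 33. [r3c5∈{4}] r3c5's peers cover all but 4. So r3c5=4.
Step 34. [r5c3∈{9}] r5c3's peers cover all but 9. So r5c3=9.
Step 35. [r6c5∈{3}] r6c5 is down to just 3, so r6c5=3.
Step 36. [r4c7∈{6}] r4c7's peers cover all but 6 ⇒ r4c7=6.
Step 37. [r2c5∈{6}] r2c5 has the single candidate 6. So r2c5=6.
Step 38. [r2c1∈{1}] r2c1 has the single candidate 1 ⇒ r2c1=1.
Step 39. [r2c2∈{7}] r2c2 is down to just 7, so r2c2=7.
Step 40. [r7c4∈{6}] r7c4 is down to just 6. So r7c4=6.
Step 41. [r1c2∈{9}] r1c2 is down to just 9 ⇒ r1c2=9.
Step 42. [r1c1∈{8}] nothing but 8 survives at r1c1 ⇒ r1c1=8.
Step 43. [r9c7∈{4}] r9c7 has the single candidate 4, so r9c7=4.
Step 44. [r9c4∈{1}] r9c4's peers cover all but 1 ⇒ r9c4=1.
Step 45. [r7c3∈{8}] nothing but 8 survives at r7c3. So r7c3=8.
Step 46. [r8c7∈{7}] r8c7 is down to just 7, so r8c7=7.
Step 47. [r4c1∈{4}] r4c1 has the single candidate 4. So r4c1=4.

Answer: 8 9 2 3 7 1 5 4 6 / 1 7 4 2 6 5 9 3 8 / 5 6 3 9 4 8 2 1 7 / 4 3 5 8 2 9 6 7 1 / 2 8 9 7 1 6 3 5 4 / 7 1 6 5 3 4 8 9 2 / 3 4 8 6 9 7 1 2 5 / 9 5 1 4 8 2 7 6 3 / 6 2 7 1 5 3 4 8 9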